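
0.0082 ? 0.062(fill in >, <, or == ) <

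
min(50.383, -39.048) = -39.048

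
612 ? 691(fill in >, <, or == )<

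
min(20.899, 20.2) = 20.2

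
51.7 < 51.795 True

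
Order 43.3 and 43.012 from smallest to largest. 43.012, 43.3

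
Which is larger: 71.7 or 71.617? 71.7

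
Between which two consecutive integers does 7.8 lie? 7 and 8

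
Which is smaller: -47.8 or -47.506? -47.8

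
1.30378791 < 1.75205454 True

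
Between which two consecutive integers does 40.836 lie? 40 and 41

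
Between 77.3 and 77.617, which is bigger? 77.617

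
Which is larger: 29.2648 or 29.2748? 29.2748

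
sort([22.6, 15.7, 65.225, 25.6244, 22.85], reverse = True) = [65.225, 25.6244, 22.85, 22.6, 15.7]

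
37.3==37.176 False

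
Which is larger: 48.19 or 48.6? 48.6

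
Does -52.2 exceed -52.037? No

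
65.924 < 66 True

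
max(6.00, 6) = 6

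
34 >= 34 True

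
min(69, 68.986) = 68.986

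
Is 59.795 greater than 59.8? No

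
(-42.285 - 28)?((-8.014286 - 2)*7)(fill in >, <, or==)<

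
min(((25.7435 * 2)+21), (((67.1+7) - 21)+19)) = 72.1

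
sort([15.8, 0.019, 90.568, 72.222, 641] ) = [0.019, 15.8, 72.222, 90.568, 641]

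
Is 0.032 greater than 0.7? No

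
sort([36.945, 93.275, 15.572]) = [15.572, 36.945, 93.275]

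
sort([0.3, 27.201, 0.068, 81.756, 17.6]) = [0.068, 0.3, 17.6, 27.201, 81.756]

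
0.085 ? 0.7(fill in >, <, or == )<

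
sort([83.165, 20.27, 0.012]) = [0.012, 20.27, 83.165]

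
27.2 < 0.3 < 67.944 False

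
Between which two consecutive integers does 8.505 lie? 8 and 9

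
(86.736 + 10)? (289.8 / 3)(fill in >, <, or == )>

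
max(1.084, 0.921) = 1.084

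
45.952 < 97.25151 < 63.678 False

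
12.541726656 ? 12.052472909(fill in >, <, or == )>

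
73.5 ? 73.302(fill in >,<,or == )>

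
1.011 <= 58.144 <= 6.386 False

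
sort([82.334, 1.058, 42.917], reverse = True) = [82.334, 42.917, 1.058]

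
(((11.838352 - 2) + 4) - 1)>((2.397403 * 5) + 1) False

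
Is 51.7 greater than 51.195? Yes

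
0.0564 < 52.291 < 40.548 False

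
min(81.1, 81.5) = 81.1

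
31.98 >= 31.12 True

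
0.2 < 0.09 False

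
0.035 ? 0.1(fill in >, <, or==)<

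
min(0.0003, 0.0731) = 0.0003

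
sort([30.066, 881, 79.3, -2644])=[-2644, 30.066, 79.3, 881]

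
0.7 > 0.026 True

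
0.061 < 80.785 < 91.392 True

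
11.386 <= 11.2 False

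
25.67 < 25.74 True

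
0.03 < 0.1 True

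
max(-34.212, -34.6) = -34.212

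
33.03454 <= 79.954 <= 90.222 True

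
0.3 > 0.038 True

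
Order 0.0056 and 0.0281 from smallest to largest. 0.0056,0.0281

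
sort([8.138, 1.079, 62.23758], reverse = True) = [62.23758, 8.138, 1.079]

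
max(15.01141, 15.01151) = 15.01151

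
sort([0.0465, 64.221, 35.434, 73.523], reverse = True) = [73.523, 64.221, 35.434, 0.0465]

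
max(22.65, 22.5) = 22.65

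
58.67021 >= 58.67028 False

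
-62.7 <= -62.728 False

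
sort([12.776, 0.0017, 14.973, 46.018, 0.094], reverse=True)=[46.018, 14.973, 12.776, 0.094, 0.0017]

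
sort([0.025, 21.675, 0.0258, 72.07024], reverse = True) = [72.07024, 21.675, 0.0258, 0.025]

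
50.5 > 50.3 True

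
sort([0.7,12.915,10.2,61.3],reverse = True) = [61.3,12.915,10.2,0.7]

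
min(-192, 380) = -192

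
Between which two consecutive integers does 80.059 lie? 80 and 81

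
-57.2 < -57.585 False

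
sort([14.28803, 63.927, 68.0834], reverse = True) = [68.0834, 63.927, 14.28803]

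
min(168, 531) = 168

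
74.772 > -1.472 True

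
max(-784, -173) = -173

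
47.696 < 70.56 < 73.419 True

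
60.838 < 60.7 False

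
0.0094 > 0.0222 False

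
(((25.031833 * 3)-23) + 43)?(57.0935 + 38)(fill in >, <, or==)>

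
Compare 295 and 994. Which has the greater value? 994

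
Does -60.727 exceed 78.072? No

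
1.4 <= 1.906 True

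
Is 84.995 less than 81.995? No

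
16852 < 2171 False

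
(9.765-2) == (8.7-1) False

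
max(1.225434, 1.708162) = 1.708162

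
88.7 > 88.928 False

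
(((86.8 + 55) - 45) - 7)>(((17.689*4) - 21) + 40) True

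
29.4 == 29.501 False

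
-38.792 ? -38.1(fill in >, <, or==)<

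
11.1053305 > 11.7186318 False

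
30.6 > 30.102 True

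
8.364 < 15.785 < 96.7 True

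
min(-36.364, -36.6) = -36.6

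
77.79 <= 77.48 False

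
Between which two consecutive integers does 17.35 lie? 17 and 18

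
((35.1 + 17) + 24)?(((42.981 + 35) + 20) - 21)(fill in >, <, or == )<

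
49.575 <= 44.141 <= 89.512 False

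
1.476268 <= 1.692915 True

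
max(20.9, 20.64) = 20.9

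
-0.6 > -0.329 False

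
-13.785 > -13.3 False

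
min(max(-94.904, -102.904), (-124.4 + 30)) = -94.904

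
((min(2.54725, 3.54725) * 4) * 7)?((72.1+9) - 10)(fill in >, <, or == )>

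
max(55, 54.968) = 55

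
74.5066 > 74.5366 False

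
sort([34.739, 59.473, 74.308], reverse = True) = [74.308, 59.473, 34.739]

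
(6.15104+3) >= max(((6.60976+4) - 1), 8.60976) False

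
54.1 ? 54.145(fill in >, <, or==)<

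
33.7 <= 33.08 False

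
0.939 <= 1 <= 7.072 True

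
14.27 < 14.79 True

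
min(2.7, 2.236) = 2.236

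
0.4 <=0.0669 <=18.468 False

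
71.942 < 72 True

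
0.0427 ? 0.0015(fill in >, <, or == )>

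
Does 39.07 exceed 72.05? No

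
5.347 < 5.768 True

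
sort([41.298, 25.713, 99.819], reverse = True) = [99.819, 41.298, 25.713]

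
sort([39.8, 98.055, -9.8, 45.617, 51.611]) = [-9.8, 39.8, 45.617, 51.611, 98.055]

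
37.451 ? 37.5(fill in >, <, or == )<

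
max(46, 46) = 46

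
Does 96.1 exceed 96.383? No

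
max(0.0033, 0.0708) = 0.0708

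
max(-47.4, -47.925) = -47.4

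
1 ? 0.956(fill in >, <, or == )>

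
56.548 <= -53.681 False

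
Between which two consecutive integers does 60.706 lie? 60 and 61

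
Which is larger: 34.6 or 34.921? 34.921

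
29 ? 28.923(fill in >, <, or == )>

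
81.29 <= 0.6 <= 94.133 False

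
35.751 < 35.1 False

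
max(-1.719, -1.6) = -1.6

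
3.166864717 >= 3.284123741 False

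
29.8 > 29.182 True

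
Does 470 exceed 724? No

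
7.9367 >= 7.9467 False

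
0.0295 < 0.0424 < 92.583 True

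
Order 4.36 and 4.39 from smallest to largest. 4.36, 4.39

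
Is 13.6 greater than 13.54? Yes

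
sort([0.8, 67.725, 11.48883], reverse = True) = [67.725, 11.48883, 0.8]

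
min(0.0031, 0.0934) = 0.0031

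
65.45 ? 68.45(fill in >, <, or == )<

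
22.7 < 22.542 False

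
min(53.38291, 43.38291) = 43.38291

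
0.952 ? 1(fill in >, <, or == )<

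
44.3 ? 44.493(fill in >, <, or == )<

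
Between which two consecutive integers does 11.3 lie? 11 and 12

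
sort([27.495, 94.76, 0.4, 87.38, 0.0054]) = [0.0054, 0.4, 27.495, 87.38, 94.76]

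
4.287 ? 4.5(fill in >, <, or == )<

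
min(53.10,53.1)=53.10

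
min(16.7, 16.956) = 16.7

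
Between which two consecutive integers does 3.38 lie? 3 and 4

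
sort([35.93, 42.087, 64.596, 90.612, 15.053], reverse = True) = [90.612, 64.596, 42.087, 35.93, 15.053]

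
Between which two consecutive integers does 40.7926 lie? 40 and 41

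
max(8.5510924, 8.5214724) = 8.5510924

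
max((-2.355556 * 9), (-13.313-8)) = -21.200004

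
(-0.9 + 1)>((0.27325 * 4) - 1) True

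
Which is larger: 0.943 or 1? 1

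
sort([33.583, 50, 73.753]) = [33.583, 50, 73.753]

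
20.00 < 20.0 False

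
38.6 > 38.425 True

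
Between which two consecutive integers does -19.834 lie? -20 and -19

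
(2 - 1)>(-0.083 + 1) True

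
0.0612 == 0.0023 False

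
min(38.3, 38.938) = 38.3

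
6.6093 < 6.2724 False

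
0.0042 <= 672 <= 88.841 False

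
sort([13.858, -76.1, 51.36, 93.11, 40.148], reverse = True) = [93.11, 51.36, 40.148, 13.858, -76.1]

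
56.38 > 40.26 True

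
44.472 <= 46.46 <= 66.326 True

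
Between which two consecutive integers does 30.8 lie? 30 and 31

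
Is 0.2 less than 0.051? No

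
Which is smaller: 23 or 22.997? 22.997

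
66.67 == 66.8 False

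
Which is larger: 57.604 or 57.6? 57.604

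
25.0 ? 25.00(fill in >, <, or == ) ==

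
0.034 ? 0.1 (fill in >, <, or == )<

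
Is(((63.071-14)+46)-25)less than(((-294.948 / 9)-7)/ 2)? No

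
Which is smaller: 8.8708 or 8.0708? 8.0708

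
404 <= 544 True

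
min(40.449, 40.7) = 40.449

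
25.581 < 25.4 False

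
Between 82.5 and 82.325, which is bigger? 82.5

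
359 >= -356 True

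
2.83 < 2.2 False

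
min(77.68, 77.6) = 77.6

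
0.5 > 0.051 True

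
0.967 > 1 False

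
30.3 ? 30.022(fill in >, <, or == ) >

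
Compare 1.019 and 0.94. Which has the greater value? 1.019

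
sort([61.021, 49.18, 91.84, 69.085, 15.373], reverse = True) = [91.84, 69.085, 61.021, 49.18, 15.373]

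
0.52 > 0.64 False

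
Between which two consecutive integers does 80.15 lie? 80 and 81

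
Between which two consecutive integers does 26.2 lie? 26 and 27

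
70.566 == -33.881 False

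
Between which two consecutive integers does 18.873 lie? 18 and 19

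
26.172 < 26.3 True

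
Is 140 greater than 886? No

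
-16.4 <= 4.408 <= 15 True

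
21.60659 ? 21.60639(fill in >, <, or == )>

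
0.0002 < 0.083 True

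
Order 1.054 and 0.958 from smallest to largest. 0.958, 1.054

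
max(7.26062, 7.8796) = 7.8796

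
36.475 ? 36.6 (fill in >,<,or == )<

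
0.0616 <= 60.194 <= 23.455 False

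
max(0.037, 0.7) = 0.7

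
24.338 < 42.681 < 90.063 True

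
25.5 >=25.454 True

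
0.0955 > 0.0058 True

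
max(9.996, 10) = 10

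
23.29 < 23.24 False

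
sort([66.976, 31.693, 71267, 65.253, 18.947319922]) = [18.947319922, 31.693, 65.253, 66.976, 71267]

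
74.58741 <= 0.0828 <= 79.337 False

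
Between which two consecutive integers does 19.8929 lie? 19 and 20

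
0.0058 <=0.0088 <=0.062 True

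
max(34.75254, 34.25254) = 34.75254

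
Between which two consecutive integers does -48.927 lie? -49 and -48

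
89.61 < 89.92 True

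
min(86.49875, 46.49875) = 46.49875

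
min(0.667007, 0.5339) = 0.5339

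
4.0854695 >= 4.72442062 False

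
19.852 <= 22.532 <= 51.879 True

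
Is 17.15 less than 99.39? Yes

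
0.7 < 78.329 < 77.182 False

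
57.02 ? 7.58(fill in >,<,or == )>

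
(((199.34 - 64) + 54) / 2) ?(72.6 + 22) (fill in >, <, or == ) >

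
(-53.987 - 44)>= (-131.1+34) False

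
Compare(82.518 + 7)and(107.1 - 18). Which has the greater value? (82.518 + 7)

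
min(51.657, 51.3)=51.3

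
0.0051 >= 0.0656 False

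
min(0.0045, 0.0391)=0.0045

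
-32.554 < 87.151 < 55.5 False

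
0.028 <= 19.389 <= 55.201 True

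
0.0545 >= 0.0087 True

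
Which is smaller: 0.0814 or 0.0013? 0.0013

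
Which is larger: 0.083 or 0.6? 0.6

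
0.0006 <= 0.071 True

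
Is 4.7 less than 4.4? No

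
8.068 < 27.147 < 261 True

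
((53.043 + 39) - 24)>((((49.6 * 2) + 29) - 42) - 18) False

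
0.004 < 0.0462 True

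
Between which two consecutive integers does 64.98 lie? 64 and 65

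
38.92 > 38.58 True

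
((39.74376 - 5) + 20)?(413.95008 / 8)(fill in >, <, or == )>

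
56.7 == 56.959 False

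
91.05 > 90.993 True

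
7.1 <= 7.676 True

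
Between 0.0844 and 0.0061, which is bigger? 0.0844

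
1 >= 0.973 True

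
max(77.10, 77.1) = 77.1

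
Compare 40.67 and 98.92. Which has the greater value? 98.92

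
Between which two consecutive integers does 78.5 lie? 78 and 79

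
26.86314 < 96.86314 True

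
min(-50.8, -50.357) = -50.8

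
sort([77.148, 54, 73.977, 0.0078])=[0.0078, 54, 73.977, 77.148]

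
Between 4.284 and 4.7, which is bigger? 4.7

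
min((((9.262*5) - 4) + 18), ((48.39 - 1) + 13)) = 60.31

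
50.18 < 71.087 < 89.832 True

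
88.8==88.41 False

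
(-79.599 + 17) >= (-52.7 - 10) True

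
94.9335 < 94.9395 True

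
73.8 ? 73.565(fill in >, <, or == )>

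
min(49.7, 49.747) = 49.7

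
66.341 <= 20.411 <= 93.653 False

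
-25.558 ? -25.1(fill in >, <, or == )<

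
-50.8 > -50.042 False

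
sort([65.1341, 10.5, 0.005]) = [0.005, 10.5, 65.1341]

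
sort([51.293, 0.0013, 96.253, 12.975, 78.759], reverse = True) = [96.253, 78.759, 51.293, 12.975, 0.0013]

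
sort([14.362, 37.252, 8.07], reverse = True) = [37.252, 14.362, 8.07]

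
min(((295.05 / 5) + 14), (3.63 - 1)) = 2.63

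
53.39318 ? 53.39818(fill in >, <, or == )<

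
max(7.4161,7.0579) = 7.4161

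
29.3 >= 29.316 False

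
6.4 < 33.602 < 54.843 True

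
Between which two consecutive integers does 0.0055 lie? 0 and 1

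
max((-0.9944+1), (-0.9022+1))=0.0978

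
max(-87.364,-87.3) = -87.3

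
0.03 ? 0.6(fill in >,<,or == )<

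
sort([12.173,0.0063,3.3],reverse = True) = [12.173,3.3,0.0063]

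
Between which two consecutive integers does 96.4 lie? 96 and 97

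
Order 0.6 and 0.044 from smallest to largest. 0.044, 0.6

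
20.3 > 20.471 False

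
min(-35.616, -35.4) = -35.616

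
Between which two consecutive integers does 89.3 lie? 89 and 90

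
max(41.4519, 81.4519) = 81.4519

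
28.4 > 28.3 True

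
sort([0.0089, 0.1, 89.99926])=[0.0089, 0.1, 89.99926]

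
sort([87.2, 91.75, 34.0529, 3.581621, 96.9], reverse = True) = [96.9, 91.75, 87.2, 34.0529, 3.581621]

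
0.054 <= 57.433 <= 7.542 False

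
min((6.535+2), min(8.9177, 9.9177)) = 8.535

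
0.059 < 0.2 True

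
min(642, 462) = 462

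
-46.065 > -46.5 True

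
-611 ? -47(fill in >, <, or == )<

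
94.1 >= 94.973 False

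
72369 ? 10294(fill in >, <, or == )>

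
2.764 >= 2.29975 True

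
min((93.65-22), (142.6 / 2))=71.3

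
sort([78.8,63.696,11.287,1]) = [1,11.287,63.696,78.8]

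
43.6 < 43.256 False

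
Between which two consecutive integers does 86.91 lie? 86 and 87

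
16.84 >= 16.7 True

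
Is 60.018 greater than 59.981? Yes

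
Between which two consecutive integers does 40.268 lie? 40 and 41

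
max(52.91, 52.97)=52.97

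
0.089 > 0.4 False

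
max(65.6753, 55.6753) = 65.6753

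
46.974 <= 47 True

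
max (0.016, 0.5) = 0.5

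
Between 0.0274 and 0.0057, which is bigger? 0.0274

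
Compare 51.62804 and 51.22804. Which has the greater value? 51.62804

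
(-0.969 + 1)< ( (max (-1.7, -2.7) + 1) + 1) True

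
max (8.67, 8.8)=8.8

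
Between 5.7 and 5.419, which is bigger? 5.7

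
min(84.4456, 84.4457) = 84.4456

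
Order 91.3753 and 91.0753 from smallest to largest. 91.0753, 91.3753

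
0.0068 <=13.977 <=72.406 True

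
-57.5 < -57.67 False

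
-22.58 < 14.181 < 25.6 True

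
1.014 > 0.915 True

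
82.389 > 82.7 False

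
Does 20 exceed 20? No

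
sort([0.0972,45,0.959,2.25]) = [0.0972,0.959,2.25,45]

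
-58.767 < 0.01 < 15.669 True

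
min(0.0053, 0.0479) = 0.0053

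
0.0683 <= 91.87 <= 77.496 False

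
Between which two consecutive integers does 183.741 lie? 183 and 184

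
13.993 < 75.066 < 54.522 False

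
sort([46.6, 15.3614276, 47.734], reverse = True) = [47.734, 46.6, 15.3614276]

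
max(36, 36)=36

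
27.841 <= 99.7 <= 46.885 False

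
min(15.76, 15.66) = 15.66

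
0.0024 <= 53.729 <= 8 False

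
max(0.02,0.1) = 0.1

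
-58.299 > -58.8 True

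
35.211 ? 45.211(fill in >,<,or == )<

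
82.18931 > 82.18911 True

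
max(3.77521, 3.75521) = 3.77521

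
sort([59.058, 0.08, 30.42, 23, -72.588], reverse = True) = [59.058, 30.42, 23, 0.08, -72.588]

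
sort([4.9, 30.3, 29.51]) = [4.9, 29.51, 30.3]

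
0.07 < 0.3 True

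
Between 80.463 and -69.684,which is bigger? 80.463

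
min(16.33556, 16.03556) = 16.03556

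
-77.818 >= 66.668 False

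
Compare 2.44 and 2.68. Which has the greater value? 2.68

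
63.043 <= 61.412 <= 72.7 False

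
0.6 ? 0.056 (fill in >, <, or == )>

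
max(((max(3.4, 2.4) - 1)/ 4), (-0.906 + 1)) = 0.6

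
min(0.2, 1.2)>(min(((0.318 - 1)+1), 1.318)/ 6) True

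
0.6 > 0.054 True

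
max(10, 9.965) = 10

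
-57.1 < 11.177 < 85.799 True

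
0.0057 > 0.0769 False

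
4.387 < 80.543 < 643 True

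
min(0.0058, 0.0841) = 0.0058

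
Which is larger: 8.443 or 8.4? 8.443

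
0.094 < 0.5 True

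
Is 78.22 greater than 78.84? No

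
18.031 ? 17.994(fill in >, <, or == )>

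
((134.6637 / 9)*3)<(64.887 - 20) False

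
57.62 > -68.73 True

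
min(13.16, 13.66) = 13.16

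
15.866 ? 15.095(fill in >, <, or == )>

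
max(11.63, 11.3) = 11.63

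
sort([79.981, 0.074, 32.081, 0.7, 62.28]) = [0.074, 0.7, 32.081, 62.28, 79.981]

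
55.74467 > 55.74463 True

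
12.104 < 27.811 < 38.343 True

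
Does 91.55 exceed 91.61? No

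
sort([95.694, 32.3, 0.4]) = [0.4, 32.3, 95.694]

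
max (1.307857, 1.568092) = 1.568092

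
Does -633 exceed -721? Yes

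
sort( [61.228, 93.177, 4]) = [4, 61.228, 93.177]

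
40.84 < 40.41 False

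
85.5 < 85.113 False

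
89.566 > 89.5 True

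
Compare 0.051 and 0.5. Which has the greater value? 0.5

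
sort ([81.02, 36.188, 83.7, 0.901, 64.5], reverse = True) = [83.7, 81.02, 64.5, 36.188, 0.901]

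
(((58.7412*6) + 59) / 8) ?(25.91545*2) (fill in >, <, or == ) <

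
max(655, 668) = 668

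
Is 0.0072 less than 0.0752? Yes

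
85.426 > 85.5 False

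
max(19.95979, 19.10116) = 19.95979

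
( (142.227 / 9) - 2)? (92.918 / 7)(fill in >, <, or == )>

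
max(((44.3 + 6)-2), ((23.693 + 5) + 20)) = 48.693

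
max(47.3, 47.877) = 47.877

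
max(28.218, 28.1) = 28.218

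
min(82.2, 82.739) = 82.2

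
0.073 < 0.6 True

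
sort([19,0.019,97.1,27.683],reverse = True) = [97.1,27.683,19,0.019]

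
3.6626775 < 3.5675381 False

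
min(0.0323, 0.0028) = 0.0028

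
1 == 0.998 False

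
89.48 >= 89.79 False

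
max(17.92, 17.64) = 17.92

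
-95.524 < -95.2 True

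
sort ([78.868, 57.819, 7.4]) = [7.4, 57.819, 78.868]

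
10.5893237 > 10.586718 True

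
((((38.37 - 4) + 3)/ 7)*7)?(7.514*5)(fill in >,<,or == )<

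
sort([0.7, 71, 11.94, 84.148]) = [0.7, 11.94, 71, 84.148]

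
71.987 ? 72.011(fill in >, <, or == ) <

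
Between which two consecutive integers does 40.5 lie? 40 and 41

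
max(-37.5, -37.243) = -37.243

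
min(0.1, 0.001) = 0.001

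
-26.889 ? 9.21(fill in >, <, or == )<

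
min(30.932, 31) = 30.932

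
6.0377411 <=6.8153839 True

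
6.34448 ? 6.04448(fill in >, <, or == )>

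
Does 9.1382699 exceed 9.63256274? No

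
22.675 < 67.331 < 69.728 True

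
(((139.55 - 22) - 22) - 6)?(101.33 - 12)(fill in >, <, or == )>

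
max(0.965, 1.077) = 1.077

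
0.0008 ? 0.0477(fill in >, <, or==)<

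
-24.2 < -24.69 False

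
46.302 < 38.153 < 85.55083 False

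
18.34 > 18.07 True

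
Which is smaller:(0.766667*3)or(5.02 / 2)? (0.766667*3)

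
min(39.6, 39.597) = 39.597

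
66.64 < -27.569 False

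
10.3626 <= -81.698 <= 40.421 False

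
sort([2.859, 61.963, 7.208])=[2.859, 7.208, 61.963]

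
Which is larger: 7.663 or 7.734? 7.734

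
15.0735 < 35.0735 True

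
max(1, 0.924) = 1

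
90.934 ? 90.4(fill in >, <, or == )>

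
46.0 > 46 False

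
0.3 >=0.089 True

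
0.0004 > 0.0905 False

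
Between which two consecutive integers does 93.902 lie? 93 and 94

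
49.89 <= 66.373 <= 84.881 True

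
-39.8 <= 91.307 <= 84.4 False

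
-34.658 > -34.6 False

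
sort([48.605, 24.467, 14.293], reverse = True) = [48.605, 24.467, 14.293]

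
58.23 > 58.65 False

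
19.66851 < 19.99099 True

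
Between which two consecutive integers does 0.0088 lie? 0 and 1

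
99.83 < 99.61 False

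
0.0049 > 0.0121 False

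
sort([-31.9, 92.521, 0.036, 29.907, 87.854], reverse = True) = [92.521, 87.854, 29.907, 0.036, -31.9]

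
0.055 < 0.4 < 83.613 True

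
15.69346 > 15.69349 False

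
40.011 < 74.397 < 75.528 True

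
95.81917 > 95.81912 True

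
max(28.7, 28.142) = 28.7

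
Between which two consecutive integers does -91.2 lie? -92 and -91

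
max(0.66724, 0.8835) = 0.8835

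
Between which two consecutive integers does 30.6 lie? 30 and 31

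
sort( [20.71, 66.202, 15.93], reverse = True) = [66.202, 20.71, 15.93]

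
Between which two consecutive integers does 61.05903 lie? 61 and 62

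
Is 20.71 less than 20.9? Yes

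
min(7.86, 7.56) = 7.56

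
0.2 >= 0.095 True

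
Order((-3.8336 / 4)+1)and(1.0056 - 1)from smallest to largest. (1.0056 - 1), ((-3.8336 / 4)+1)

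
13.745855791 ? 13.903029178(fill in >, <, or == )<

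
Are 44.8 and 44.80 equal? Yes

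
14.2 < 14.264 True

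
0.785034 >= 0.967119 False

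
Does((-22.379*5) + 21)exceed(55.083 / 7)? No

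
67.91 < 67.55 False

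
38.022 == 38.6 False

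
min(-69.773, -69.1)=-69.773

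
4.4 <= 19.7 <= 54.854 True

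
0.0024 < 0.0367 True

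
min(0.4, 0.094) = 0.094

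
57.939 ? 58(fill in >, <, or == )<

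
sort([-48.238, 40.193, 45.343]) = [-48.238, 40.193, 45.343]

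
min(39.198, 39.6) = 39.198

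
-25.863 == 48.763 False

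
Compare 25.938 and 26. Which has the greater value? 26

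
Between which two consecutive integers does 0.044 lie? 0 and 1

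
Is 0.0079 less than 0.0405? Yes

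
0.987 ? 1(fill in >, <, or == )<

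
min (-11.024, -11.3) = -11.3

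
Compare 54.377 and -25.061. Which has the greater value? 54.377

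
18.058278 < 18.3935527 True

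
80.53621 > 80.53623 False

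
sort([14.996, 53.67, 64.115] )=[14.996, 53.67, 64.115]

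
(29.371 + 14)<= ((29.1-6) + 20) False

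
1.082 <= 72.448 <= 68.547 False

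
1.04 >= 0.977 True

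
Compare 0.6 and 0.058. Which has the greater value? 0.6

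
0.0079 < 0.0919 True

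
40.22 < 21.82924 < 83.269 False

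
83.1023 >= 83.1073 False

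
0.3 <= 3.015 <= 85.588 True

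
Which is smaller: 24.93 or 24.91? 24.91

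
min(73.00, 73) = 73.00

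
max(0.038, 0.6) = 0.6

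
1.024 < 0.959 False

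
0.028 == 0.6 False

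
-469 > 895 False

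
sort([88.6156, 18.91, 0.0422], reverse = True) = [88.6156, 18.91, 0.0422]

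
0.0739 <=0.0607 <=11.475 False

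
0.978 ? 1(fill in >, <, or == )<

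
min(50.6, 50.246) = 50.246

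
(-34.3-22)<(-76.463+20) False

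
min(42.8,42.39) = 42.39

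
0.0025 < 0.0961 True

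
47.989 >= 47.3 True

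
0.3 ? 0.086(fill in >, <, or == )>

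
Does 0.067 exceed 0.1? No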